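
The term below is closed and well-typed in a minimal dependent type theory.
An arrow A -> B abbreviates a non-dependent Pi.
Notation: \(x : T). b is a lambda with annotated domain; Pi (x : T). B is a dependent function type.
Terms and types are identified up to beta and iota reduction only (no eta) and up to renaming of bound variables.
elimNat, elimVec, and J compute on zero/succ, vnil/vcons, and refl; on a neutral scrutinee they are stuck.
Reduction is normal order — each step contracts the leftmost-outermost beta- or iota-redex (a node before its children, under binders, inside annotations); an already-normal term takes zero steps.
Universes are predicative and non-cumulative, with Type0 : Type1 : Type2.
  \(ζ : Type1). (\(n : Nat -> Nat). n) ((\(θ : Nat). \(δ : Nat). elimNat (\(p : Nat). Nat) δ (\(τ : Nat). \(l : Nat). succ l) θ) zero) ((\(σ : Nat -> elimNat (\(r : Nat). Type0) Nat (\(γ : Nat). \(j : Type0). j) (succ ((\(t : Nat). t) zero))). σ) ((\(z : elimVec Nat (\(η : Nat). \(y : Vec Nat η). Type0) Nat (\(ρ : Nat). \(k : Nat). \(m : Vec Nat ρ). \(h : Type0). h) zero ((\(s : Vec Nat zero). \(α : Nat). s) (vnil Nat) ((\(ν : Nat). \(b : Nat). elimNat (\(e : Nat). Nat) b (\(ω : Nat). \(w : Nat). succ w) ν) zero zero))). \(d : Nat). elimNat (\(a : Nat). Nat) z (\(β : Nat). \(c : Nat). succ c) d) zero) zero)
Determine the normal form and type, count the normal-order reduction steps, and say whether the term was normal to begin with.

reduced normal form:
  \(ζ : Type1). zero
inferred type:
  Type1 -> Nat
steps to reach normal form (normal order): 8
started in normal form: no
first redex: a beta-redex


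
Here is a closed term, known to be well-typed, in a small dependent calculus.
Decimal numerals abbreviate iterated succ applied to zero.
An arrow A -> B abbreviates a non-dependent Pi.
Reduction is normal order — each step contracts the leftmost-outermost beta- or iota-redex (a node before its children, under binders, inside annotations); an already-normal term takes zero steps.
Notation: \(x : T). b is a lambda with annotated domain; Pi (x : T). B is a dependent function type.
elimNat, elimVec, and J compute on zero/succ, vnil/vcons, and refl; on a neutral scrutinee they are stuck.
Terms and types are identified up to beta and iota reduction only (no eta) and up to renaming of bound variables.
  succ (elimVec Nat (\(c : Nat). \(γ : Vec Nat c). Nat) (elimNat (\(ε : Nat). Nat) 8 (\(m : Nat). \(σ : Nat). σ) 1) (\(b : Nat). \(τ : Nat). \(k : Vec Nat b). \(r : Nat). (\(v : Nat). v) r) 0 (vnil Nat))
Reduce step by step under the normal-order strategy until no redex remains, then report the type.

normal-order reduction sequence:
  succ (elimVec Nat (\(c : Nat). \(γ : Vec Nat c). Nat) (elimNat (\(ε : Nat). Nat) 8 (\(m : Nat). \(σ : Nat). σ) 1) (\(b : Nat). \(τ : Nat). \(k : Vec Nat b). \(r : Nat). (\(v : Nat). v) r) 0 (vnil Nat))
  ~> succ (elimNat (\(c : Nat). Nat) 8 (\(γ : Nat). \(ε : Nat). ε) 1)
  ~> succ ((\(c : Nat). \(γ : Nat). γ) 0 (elimNat (\(ε : Nat). Nat) 8 (\(m : Nat). \(σ : Nat). σ) 0))
  ~> succ ((\(c : Nat). c) (elimNat (\(γ : Nat). Nat) 8 (\(ε : Nat). \(m : Nat). m) 0))
  ~> succ (elimNat (\(c : Nat). Nat) 8 (\(γ : Nat). \(ε : Nat). ε) 0)
  ~> 9
inferred type:
  Nat


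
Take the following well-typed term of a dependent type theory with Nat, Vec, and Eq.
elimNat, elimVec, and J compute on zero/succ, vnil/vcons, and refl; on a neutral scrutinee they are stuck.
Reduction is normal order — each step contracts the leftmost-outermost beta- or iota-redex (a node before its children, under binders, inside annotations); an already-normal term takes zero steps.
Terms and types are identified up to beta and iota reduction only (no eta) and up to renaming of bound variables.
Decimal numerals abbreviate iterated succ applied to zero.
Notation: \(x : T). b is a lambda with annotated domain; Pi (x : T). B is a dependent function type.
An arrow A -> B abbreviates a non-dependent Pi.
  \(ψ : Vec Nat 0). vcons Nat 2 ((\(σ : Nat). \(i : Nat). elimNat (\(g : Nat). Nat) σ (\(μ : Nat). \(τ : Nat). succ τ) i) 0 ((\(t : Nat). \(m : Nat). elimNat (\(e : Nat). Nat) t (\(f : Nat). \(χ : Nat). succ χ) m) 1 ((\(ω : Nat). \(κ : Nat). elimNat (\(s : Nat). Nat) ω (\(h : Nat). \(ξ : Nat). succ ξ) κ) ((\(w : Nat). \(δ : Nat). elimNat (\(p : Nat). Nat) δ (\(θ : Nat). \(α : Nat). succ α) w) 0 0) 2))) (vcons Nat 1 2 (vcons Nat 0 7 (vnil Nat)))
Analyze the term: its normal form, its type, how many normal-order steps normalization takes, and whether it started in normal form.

normal form:
  \(ψ : Vec Nat 0). vcons Nat 2 3 (vcons Nat 1 2 (vcons Nat 0 7 (vnil Nat)))
type:
  Vec Nat 0 -> Vec Nat 3
normal-order step count: 33
term was already normal: no
first redex: a beta-redex


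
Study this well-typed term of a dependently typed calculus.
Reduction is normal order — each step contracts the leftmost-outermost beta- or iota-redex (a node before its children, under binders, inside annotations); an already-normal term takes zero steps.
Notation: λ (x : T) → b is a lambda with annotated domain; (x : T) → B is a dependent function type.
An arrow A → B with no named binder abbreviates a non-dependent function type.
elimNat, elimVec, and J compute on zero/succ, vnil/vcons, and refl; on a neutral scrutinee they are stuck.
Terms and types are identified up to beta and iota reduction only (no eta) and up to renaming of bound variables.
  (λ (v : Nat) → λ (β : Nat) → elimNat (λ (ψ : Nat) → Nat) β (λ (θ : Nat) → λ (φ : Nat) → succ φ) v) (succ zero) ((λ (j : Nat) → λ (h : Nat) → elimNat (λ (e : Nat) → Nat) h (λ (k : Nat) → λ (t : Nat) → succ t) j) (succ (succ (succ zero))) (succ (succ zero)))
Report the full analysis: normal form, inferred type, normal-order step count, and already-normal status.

resulting normal form:
  succ (succ (succ (succ (succ (succ zero)))))
the term's type:
  Nat
steps to reach normal form (normal order): 18
already normal: no
first contracted redex: a beta-redex


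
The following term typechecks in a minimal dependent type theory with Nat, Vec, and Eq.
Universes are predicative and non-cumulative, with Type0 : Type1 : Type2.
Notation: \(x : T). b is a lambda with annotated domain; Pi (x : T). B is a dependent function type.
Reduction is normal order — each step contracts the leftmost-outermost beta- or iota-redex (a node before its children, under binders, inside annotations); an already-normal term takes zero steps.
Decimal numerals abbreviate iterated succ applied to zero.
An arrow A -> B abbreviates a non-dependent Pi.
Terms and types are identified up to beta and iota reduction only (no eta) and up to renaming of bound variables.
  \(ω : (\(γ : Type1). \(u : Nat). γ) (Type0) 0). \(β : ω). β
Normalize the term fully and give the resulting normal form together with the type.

normal form:
  \(ω : Type0). \(γ : ω). γ
type:
  Pi (ω : Type0). ω -> ω


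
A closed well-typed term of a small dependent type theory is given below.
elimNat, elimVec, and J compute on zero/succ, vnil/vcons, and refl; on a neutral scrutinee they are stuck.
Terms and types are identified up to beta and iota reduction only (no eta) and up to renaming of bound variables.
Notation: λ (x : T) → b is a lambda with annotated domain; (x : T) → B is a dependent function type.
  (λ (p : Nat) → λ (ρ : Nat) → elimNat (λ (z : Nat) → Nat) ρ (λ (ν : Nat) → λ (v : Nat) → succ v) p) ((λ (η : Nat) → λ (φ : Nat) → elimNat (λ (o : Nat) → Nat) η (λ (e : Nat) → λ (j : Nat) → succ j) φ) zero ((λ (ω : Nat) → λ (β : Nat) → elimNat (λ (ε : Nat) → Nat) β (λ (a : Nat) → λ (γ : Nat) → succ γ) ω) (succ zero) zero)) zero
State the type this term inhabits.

the term's type:
  Nat


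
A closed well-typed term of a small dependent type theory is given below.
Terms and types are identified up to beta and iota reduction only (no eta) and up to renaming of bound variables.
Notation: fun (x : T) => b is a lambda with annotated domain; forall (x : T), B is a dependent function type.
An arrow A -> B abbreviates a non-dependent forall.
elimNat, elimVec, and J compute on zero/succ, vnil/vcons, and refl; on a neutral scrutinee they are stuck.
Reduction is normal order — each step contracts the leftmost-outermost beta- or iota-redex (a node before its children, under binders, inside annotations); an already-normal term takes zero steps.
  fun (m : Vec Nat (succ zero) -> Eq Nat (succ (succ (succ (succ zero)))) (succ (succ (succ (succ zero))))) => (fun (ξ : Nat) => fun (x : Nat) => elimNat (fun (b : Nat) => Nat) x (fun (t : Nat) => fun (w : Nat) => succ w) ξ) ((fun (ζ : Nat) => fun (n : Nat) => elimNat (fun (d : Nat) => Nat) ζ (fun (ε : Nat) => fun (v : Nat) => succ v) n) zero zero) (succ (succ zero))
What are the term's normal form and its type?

resulting normal form:
  fun (m : Vec Nat (succ zero) -> Eq Nat (succ (succ (succ (succ zero)))) (succ (succ (succ (succ zero))))) => succ (succ zero)
the term's type:
  (Vec Nat (succ zero) -> Eq Nat (succ (succ (succ (succ zero)))) (succ (succ (succ (succ zero))))) -> Nat
observation: 6 normal-order steps separate the term from its normal form.


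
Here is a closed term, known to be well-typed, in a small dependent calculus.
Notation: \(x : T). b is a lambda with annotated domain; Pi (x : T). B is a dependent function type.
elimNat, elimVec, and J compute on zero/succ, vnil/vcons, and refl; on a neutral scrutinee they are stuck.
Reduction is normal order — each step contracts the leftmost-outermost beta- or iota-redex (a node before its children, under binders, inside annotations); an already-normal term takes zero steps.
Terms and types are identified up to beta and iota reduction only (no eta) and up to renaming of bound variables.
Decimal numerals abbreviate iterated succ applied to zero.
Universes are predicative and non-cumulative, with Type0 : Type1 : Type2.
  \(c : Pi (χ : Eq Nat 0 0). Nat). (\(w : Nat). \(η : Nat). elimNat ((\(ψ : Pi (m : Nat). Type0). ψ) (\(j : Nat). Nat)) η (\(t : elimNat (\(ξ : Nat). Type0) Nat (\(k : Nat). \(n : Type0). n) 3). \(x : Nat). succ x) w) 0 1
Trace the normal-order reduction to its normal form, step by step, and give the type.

normal-order reduction sequence:
  \(c : Pi (χ : Eq Nat 0 0). Nat). (\(w : Nat). \(η : Nat). elimNat ((\(ψ : Pi (m : Nat). Type0). ψ) (\(j : Nat). Nat)) η (\(t : elimNat (\(ξ : Nat). Type0) Nat (\(k : Nat). \(n : Type0). n) 3). \(x : Nat). succ x) w) 0 1
  ~> \(c : Pi (χ : Eq Nat 0 0). Nat). (\(w : Nat). elimNat ((\(η : Pi (ψ : Nat). Type0). η) (\(m : Nat). Nat)) w (\(j : elimNat (\(t : Nat). Type0) Nat (\(ξ : Nat). \(k : Type0). k) 3). \(n : Nat). succ n) 0) 1
  ~> \(c : Pi (χ : Eq Nat 0 0). Nat). elimNat ((\(w : Pi (η : Nat). Type0). w) (\(ψ : Nat). Nat)) 1 (\(m : elimNat (\(j : Nat). Type0) Nat (\(t : Nat). \(ξ : Type0). ξ) 3). \(k : Nat). succ k) 0
  ~> \(c : Pi (χ : Eq Nat 0 0). Nat). 1
type:
  Pi (c : Pi (χ : Eq Nat 0 0). Nat). Nat


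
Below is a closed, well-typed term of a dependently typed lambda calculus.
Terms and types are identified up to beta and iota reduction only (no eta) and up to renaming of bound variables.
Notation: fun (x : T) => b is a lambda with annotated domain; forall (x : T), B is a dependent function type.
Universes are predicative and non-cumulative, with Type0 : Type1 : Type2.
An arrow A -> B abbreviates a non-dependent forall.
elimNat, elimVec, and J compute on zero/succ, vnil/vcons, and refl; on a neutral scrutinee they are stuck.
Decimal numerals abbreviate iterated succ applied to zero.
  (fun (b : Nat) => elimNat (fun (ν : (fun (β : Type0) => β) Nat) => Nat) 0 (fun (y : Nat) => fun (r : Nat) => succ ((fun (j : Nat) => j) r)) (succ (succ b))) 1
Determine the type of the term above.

inferred type:
  Nat


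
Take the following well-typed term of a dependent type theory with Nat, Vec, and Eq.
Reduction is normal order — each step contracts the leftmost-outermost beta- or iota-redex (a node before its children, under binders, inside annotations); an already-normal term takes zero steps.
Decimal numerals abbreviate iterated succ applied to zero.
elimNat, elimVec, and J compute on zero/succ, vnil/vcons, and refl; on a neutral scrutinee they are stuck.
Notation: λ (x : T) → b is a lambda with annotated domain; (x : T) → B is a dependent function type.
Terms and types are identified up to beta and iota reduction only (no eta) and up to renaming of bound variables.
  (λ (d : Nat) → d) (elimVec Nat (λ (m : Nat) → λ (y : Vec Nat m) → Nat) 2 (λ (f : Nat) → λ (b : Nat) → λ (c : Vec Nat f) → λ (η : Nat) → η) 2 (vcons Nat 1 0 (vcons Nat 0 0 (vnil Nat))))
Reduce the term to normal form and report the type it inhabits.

normal form:
  2
the term's type:
  Nat


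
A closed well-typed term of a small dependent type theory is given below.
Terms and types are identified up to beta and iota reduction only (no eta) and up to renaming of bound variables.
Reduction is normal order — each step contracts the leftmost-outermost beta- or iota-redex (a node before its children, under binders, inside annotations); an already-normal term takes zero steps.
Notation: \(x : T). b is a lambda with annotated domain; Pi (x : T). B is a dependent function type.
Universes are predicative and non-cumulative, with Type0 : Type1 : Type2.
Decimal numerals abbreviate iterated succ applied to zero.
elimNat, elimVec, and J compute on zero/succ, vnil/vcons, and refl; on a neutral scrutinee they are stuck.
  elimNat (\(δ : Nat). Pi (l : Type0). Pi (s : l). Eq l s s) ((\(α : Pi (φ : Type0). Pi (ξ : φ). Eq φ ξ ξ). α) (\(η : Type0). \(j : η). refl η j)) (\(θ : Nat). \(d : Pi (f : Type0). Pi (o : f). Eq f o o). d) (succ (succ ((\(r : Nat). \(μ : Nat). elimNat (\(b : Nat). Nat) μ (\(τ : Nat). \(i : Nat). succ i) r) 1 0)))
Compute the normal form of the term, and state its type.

reduced normal form:
  \(δ : Type0). \(l : δ). refl δ l
the term's type:
  Pi (δ : Type0). Pi (l : δ). Eq δ l l


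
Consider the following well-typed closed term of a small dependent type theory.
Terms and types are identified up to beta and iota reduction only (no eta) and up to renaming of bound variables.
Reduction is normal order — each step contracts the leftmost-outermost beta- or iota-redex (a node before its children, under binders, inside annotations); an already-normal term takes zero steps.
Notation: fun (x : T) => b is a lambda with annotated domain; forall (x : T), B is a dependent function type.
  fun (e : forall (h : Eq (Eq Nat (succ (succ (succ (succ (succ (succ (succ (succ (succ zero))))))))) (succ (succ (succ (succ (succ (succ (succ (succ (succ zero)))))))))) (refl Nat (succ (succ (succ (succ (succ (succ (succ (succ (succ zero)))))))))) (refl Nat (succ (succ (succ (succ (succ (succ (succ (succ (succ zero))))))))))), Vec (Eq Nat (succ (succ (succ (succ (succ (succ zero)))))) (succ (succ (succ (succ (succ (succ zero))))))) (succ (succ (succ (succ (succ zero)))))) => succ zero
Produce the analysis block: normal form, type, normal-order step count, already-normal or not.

normal form:
  fun (e : forall (h : Eq (Eq Nat (succ (succ (succ (succ (succ (succ (succ (succ (succ zero))))))))) (succ (succ (succ (succ (succ (succ (succ (succ (succ zero)))))))))) (refl Nat (succ (succ (succ (succ (succ (succ (succ (succ (succ zero)))))))))) (refl Nat (succ (succ (succ (succ (succ (succ (succ (succ (succ zero))))))))))), Vec (Eq Nat (succ (succ (succ (succ (succ (succ zero)))))) (succ (succ (succ (succ (succ (succ zero))))))) (succ (succ (succ (succ (succ zero)))))) => succ zero
type:
  forall (e : forall (h : Eq (Eq Nat (succ (succ (succ (succ (succ (succ (succ (succ (succ zero))))))))) (succ (succ (succ (succ (succ (succ (succ (succ (succ zero)))))))))) (refl Nat (succ (succ (succ (succ (succ (succ (succ (succ (succ zero)))))))))) (refl Nat (succ (succ (succ (succ (succ (succ (succ (succ (succ zero))))))))))), Vec (Eq Nat (succ (succ (succ (succ (succ (succ zero)))))) (succ (succ (succ (succ (succ (succ zero))))))) (succ (succ (succ (succ (succ zero)))))), Nat
reduction steps (normal order): 0
started in normal form: yes


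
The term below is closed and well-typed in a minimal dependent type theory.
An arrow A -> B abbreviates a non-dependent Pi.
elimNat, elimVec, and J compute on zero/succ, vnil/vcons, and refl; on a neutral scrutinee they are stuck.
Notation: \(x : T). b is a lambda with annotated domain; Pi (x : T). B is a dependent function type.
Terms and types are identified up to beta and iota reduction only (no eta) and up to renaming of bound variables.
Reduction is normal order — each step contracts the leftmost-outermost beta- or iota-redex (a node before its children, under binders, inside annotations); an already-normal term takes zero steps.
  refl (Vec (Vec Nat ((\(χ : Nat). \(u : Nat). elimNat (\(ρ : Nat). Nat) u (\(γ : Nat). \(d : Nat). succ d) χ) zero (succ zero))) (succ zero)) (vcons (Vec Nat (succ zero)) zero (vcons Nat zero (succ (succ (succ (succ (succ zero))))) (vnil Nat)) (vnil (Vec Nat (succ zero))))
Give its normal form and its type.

reduced normal form:
  refl (Vec (Vec Nat (succ zero)) (succ zero)) (vcons (Vec Nat (succ zero)) zero (vcons Nat zero (succ (succ (succ (succ (succ zero))))) (vnil Nat)) (vnil (Vec Nat (succ zero))))
type:
  Eq (Vec (Vec Nat (succ zero)) (succ zero)) (vcons (Vec Nat (succ zero)) zero (vcons Nat zero (succ (succ (succ (succ (succ zero))))) (vnil Nat)) (vnil (Vec Nat (succ zero)))) (vcons (Vec Nat (succ zero)) zero (vcons Nat zero (succ (succ (succ (succ (succ zero))))) (vnil Nat)) (vnil (Vec Nat (succ zero))))
observation: normalization takes exactly 3 steps under the normal-order strategy.


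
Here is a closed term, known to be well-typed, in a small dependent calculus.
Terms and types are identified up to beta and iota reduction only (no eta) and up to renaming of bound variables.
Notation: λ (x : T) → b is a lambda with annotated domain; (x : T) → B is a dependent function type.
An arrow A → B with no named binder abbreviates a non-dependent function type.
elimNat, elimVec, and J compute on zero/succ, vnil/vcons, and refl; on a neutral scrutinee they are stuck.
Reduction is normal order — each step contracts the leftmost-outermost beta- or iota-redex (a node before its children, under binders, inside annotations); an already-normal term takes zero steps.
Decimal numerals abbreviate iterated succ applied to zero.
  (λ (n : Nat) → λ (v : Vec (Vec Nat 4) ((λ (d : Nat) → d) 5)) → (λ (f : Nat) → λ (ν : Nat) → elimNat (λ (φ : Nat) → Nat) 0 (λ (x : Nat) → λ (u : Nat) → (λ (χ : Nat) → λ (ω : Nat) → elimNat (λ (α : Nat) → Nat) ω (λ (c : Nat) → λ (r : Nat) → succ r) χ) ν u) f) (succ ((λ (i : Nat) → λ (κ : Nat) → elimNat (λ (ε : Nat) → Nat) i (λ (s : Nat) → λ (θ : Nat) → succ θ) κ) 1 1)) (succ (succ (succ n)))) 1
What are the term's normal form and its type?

reduced normal form:
  λ (n : Vec (Vec Nat 4) 5) → 12
the term's type:
  Vec (Vec Nat 4) 5 → Nat
observation: the term reaches its normal form after 50 normal-order steps.


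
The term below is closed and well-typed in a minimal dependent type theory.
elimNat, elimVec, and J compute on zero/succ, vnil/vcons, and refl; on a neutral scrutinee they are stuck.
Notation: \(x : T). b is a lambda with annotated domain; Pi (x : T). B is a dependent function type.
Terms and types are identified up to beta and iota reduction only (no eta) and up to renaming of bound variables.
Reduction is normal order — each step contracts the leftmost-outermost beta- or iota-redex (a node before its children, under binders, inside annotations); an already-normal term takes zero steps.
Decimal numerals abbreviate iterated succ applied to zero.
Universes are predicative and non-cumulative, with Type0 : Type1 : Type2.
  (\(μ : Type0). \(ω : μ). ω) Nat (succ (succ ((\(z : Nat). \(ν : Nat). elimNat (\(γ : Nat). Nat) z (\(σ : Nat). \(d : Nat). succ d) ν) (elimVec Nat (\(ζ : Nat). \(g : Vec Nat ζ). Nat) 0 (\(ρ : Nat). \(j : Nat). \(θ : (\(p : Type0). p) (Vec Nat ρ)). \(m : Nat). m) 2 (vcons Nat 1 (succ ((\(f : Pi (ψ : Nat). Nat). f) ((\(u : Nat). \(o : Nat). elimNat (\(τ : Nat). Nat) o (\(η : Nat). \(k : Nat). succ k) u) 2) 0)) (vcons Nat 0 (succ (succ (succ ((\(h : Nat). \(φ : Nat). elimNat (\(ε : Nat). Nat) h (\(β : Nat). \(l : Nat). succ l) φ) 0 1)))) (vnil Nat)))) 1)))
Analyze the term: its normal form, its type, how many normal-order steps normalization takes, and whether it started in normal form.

reduced normal form:
  3
the term's type:
  Nat
normal-order step count: 19
term was already normal: no
first contracted redex: a beta-redex


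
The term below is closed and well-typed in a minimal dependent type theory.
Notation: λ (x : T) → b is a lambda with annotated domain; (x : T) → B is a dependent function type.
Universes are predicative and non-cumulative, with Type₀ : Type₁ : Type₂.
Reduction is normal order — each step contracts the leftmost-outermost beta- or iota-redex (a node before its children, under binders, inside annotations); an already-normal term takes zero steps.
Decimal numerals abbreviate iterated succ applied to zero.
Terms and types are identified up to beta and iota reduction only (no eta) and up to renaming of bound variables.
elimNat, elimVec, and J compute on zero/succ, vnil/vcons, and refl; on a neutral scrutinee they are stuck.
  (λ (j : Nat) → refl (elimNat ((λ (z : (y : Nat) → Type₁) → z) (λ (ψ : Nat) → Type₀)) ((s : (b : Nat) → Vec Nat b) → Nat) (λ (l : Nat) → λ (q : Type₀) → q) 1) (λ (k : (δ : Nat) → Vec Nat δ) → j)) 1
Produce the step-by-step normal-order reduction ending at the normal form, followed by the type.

normal-order reduction:
  (λ (j : Nat) → refl (elimNat ((λ (z : (y : Nat) → Type₁) → z) (λ (ψ : Nat) → Type₀)) ((s : (b : Nat) → Vec Nat b) → Nat) (λ (l : Nat) → λ (q : Type₀) → q) 1) (λ (k : (δ : Nat) → Vec Nat δ) → j)) 1
  ~> refl (elimNat ((λ (j : (z : Nat) → Type₁) → j) (λ (y : Nat) → Type₀)) ((ψ : (s : Nat) → Vec Nat s) → Nat) (λ (b : Nat) → λ (l : Type₀) → l) 1) (λ (q : (k : Nat) → Vec Nat k) → 1)
  ~> refl ((λ (j : Nat) → λ (z : Type₀) → z) 0 (elimNat ((λ (y : (ψ : Nat) → Type₁) → y) (λ (s : Nat) → Type₀)) ((b : (l : Nat) → Vec Nat l) → Nat) (λ (q : Nat) → λ (k : Type₀) → k) 0)) (λ (δ : (μ : Nat) → Vec Nat μ) → 1)
  ~> refl ((λ (j : Type₀) → j) (elimNat ((λ (z : (y : Nat) → Type₁) → z) (λ (ψ : Nat) → Type₀)) ((s : (b : Nat) → Vec Nat b) → Nat) (λ (l : Nat) → λ (q : Type₀) → q) 0)) (λ (k : (δ : Nat) → Vec Nat δ) → 1)
  ~> refl (elimNat ((λ (j : (z : Nat) → Type₁) → j) (λ (y : Nat) → Type₀)) ((ψ : (s : Nat) → Vec Nat s) → Nat) (λ (b : Nat) → λ (l : Type₀) → l) 0) (λ (q : (k : Nat) → Vec Nat k) → 1)
  ~> refl ((j : (z : Nat) → Vec Nat z) → Nat) (λ (y : (ψ : Nat) → Vec Nat ψ) → 1)
the term's type:
  Eq ((j : (z : Nat) → Vec Nat z) → Nat) (λ (y : (ψ : Nat) → Vec Nat ψ) → 1) (λ (s : (b : Nat) → Vec Nat b) → 1)


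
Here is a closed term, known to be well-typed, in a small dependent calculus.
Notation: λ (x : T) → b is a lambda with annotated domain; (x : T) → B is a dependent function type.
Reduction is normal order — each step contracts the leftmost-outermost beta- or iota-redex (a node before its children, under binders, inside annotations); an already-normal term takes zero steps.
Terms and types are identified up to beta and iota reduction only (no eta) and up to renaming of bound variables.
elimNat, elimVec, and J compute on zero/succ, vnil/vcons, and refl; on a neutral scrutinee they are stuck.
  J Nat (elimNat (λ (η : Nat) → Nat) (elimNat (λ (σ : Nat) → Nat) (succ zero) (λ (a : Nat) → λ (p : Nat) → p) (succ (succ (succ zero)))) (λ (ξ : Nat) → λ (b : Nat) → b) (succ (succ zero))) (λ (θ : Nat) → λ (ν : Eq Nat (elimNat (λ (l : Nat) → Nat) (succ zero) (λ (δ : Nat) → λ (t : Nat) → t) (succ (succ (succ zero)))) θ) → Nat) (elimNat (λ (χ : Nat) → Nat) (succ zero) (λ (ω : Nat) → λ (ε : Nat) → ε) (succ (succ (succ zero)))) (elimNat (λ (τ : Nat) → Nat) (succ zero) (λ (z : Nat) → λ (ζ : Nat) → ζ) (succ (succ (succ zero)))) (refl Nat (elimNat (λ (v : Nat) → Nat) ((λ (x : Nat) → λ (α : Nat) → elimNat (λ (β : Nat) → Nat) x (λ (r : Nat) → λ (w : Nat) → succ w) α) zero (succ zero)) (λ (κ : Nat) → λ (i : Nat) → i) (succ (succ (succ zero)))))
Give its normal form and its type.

resulting normal form:
  succ zero
type:
  Nat
observation: the first redex contracted is a J iota-redex; the normal form is reached in 11 normal-order steps.


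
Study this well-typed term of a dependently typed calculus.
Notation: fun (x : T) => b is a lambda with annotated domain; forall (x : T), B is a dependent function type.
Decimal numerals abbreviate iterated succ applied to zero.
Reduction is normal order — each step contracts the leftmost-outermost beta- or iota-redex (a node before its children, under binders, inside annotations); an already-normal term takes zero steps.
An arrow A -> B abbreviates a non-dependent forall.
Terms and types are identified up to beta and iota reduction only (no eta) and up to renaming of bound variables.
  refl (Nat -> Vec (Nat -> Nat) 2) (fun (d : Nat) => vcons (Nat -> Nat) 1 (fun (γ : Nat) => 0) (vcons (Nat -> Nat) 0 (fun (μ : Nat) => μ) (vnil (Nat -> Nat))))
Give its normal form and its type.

normal form:
  refl (Nat -> Vec (Nat -> Nat) 2) (fun (d : Nat) => vcons (Nat -> Nat) 1 (fun (γ : Nat) => 0) (vcons (Nat -> Nat) 0 (fun (μ : Nat) => μ) (vnil (Nat -> Nat))))
inferred type:
  Eq (Nat -> Vec (Nat -> Nat) 2) (fun (d : Nat) => vcons (Nat -> Nat) 1 (fun (γ : Nat) => 0) (vcons (Nat -> Nat) 0 (fun (μ : Nat) => μ) (vnil (Nat -> Nat)))) (fun (ζ : Nat) => vcons (Nat -> Nat) 1 (fun (k : Nat) => 0) (vcons (Nat -> Nat) 0 (fun (y : Nat) => y) (vnil (Nat -> Nat))))


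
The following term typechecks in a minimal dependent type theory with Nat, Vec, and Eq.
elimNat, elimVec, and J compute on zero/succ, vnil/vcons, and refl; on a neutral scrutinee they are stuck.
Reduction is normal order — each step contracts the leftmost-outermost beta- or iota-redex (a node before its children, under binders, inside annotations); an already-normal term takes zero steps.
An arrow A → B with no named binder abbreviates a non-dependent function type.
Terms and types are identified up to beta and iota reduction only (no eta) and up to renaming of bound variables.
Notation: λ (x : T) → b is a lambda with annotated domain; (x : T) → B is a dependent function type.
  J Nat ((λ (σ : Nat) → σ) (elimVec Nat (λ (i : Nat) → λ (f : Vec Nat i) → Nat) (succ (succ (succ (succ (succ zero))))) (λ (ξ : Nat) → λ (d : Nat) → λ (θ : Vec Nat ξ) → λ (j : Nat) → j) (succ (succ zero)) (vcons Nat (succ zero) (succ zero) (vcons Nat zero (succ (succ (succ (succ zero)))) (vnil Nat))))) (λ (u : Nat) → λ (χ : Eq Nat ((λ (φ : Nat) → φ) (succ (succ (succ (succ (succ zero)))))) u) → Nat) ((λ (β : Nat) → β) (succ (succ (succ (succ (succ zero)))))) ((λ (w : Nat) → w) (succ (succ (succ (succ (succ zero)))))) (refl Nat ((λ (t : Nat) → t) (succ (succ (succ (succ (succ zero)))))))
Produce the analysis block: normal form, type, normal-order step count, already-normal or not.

resulting normal form:
  succ (succ (succ (succ (succ zero))))
inferred type:
  Nat
reduction steps (normal order): 2
already normal: no
first contracted redex: a J iota-redex


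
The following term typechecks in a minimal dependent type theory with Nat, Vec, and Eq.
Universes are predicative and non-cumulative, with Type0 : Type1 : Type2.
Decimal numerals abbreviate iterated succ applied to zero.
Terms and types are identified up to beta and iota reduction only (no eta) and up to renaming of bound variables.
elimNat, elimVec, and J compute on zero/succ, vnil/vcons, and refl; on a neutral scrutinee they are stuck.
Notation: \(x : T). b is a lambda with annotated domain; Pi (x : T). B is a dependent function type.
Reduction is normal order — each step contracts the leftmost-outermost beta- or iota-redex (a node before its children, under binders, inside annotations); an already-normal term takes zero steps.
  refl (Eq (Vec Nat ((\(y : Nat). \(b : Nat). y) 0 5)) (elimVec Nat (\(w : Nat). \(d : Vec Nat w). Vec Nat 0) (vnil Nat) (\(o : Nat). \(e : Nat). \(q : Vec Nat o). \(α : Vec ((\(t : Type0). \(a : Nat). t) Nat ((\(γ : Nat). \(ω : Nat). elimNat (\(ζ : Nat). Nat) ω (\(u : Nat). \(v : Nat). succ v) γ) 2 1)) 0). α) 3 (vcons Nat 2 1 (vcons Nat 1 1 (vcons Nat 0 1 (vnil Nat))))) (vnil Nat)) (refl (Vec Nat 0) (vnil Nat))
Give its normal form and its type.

normal form:
  refl (Eq (Vec Nat 0) (vnil Nat) (vnil Nat)) (refl (Vec Nat 0) (vnil Nat))
inferred type:
  Eq (Eq (Vec Nat 0) (vnil Nat) (vnil Nat)) (refl (Vec Nat 0) (vnil Nat)) (refl (Vec Nat 0) (vnil Nat))
observation: the term reaches its normal form after 18 normal-order steps.


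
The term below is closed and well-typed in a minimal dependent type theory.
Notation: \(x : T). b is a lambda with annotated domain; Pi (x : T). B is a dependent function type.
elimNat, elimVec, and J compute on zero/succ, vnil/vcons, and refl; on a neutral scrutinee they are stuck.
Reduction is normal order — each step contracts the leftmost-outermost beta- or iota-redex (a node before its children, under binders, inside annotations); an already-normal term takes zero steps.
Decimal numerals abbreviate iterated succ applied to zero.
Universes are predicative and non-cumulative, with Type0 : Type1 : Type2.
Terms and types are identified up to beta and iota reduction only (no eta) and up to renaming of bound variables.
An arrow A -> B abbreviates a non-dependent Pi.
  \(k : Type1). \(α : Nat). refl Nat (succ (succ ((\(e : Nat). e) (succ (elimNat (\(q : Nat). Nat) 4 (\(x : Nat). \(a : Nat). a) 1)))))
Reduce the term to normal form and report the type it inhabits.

resulting normal form:
  \(k : Type1). \(α : Nat). refl Nat 7
the term's type:
  Type1 -> Nat -> Eq Nat 7 7


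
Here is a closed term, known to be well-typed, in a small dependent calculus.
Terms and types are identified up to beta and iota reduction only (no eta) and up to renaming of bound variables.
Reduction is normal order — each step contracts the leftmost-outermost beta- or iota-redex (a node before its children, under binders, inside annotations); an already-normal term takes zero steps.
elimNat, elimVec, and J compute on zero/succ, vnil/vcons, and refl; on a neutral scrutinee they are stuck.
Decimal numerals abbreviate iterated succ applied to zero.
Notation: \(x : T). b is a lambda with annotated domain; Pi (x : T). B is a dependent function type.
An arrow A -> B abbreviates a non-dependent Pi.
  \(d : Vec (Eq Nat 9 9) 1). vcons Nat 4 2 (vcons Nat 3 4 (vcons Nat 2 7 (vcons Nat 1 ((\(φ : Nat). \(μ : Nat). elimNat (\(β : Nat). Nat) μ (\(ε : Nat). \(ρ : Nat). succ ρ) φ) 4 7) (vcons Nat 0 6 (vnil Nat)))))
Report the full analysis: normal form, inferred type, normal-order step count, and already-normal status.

resulting normal form:
  \(d : Vec (Eq Nat 9 9) 1). vcons Nat 4 2 (vcons Nat 3 4 (vcons Nat 2 7 (vcons Nat 1 11 (vcons Nat 0 6 (vnil Nat)))))
inferred type:
  Vec (Eq Nat 9 9) 1 -> Vec Nat 5
steps to reach normal form (normal order): 15
term was already normal: no
first contracted redex: a beta-redex


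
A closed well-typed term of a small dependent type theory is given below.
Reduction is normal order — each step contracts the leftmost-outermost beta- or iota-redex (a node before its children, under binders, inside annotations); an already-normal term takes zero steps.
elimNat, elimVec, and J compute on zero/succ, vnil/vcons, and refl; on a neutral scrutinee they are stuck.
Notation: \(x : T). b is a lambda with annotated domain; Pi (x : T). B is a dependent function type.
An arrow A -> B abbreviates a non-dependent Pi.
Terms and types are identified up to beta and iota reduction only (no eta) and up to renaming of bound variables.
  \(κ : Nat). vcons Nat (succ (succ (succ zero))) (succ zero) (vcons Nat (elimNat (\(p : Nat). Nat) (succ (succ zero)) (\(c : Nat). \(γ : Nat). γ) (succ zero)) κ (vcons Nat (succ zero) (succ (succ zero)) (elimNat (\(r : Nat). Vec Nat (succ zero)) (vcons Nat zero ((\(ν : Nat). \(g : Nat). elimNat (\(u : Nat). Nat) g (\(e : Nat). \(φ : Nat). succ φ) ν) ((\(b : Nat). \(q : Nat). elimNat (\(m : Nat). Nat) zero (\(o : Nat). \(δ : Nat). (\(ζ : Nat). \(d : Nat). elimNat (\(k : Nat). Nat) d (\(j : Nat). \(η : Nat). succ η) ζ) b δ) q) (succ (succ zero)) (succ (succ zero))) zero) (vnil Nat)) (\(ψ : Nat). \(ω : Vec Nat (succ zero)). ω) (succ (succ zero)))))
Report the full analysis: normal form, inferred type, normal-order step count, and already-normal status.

normal form:
  \(κ : Nat). vcons Nat (succ (succ (succ zero))) (succ zero) (vcons Nat (succ (succ zero)) κ (vcons Nat (succ zero) (succ (succ zero)) (vcons Nat zero (succ (succ (succ (succ zero)))) (vnil Nat))))
type:
  Nat -> Vec Nat (succ (succ (succ (succ zero))))
normal-order step count: 53
term was already normal: no
first redex: an elimNat iota-redex


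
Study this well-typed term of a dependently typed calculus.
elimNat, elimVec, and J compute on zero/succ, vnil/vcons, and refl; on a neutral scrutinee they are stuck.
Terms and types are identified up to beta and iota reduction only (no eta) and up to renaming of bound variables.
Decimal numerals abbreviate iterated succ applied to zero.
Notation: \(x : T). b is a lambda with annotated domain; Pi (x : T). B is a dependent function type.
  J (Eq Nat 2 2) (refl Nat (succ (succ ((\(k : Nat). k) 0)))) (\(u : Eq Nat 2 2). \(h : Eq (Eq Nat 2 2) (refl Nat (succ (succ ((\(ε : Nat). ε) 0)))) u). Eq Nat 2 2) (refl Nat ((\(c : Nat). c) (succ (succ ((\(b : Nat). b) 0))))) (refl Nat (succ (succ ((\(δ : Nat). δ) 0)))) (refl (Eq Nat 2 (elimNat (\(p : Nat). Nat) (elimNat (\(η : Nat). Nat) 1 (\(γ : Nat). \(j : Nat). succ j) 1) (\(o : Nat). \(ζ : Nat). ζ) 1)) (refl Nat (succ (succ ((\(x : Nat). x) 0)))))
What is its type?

type:
  Eq Nat 2 2


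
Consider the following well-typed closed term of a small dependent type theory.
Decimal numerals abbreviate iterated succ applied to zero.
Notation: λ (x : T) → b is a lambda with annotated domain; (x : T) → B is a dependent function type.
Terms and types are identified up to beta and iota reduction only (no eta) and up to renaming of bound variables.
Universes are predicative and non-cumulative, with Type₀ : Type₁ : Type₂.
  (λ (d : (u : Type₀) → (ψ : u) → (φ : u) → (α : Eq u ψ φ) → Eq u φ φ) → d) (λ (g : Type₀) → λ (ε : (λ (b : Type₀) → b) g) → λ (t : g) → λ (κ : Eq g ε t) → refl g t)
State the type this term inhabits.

type:
  (d : Type₀) → (u : d) → (ψ : d) → (φ : Eq d u ψ) → Eq d ψ ψ


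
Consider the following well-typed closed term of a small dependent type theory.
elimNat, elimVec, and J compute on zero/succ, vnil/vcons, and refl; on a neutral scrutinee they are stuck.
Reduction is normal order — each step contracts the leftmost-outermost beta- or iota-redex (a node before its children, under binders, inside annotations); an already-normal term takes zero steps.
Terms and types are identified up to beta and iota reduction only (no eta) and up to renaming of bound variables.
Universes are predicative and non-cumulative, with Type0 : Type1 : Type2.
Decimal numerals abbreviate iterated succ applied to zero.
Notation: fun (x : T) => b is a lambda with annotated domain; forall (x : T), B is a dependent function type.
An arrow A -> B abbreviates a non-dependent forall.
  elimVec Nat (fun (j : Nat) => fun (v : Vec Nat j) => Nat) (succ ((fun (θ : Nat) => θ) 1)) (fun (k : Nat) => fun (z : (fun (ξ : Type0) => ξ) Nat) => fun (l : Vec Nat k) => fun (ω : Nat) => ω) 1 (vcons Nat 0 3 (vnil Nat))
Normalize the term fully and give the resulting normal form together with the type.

resulting normal form:
  2
type:
  Nat


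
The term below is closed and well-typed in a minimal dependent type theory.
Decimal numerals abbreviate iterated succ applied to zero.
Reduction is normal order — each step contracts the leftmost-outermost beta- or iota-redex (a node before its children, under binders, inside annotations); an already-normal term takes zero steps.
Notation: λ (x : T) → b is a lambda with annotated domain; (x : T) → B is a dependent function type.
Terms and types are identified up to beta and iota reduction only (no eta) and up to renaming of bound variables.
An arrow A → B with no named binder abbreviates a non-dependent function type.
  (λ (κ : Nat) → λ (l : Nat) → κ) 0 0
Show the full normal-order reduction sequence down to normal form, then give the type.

reduction (normal order):
  (λ (κ : Nat) → λ (l : Nat) → κ) 0 0
  ~> (λ (κ : Nat) → 0) 0
  ~> 0
inferred type:
  Nat


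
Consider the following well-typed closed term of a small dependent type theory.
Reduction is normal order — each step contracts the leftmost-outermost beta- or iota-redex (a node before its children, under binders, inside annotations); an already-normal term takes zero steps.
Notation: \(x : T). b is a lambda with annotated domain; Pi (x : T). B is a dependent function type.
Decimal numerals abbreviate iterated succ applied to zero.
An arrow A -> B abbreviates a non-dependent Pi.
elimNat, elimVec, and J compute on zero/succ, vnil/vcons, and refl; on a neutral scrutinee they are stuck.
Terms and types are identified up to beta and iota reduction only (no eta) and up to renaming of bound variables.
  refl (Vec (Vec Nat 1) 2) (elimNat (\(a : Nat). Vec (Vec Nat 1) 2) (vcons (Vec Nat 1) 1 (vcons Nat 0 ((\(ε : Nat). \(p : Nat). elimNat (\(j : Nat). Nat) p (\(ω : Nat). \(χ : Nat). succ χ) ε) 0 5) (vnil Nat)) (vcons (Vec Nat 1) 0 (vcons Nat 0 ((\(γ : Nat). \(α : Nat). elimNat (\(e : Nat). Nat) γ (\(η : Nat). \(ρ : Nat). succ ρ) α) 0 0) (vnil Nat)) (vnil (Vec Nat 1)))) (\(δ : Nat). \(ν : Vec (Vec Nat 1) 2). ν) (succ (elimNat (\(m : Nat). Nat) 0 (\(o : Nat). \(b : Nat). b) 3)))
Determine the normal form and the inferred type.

resulting normal form:
  refl (Vec (Vec Nat 1) 2) (vcons (Vec Nat 1) 1 (vcons Nat 0 5 (vnil Nat)) (vcons (Vec Nat 1) 0 (vcons Nat 0 0 (vnil Nat)) (vnil (Vec Nat 1))))
inferred type:
  Eq (Vec (Vec Nat 1) 2) (vcons (Vec Nat 1) 1 (vcons Nat 0 5 (vnil Nat)) (vcons (Vec Nat 1) 0 (vcons Nat 0 0 (vnil Nat)) (vnil (Vec Nat 1)))) (vcons (Vec Nat 1) 1 (vcons Nat 0 5 (vnil Nat)) (vcons (Vec Nat 1) 0 (vcons Nat 0 0 (vnil Nat)) (vnil (Vec Nat 1))))


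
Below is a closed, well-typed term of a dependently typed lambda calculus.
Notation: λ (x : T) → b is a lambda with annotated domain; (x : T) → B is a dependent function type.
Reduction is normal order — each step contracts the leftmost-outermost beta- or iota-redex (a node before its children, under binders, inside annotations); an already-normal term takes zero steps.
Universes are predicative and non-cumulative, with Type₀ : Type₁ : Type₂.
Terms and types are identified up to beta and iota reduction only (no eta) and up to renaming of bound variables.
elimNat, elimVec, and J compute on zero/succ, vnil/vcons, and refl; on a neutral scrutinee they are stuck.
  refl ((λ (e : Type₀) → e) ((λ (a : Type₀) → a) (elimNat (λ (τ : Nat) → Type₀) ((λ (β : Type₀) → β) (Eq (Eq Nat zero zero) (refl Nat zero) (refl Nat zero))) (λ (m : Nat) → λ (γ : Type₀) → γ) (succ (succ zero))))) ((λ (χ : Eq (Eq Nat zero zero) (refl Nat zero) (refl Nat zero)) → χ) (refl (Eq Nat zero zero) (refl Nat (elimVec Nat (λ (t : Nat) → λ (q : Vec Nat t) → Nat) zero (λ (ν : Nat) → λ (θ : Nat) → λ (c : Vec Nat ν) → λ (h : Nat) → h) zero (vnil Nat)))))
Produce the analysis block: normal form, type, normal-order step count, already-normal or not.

resulting normal form:
  refl (Eq (Eq Nat zero zero) (refl Nat zero) (refl Nat zero)) (refl (Eq Nat zero zero) (refl Nat zero))
type:
  Eq (Eq (Eq Nat zero zero) (refl Nat zero) (refl Nat zero)) (refl (Eq Nat zero zero) (refl Nat zero)) (refl (Eq Nat zero zero) (refl Nat zero))
normal-order step count: 12
term was already normal: no
first redex: a beta-redex
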